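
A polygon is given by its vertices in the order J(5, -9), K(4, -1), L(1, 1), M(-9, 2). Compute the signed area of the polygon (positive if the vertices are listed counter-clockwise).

Apply Gauss's area formula: 2A = Σ (x_i·y_{i+1} − x_{i+1}·y_i), indices taken mod 4.
Cross-terms: 31, 5, 11, 71  ⇒  Σ = 118
Signed area = Σ/2 = 59 (positive ⇒ counter-clockwise traversal).

59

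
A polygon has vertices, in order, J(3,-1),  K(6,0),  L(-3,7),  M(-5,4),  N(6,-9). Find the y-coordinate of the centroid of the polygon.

Apply the surveyor's formula. First the cross-terms c_i = x_i·y_{i+1} − x_{i+1}·y_i:
  6, 42, 23, 21, 21  ⇒  2A = 113, A = 56.5.
Then Σ (y_i + y_{i+1})·c_i = 226, so ȳ = 226 / (6·56.5) = 2/3.

2/3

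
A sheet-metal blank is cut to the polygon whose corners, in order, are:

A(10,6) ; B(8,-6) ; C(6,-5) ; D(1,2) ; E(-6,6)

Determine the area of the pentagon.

Cross-terms: -108, -4, 17, 18, -96  ⇒  Σ = -173
Area = |Σ|/2 = 86.5.

86.5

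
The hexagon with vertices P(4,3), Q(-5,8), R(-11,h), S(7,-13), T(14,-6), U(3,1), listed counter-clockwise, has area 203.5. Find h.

The doubled signed area Σ (x_i y_{i+1} − x_{i+1} y_i) is linear in h.
With h=0 it equals 455; the coefficient of h is -12 (from the two edges through R).
So -12·h + 455 = 2·203.5 = 407 ⇒ h = 4.

4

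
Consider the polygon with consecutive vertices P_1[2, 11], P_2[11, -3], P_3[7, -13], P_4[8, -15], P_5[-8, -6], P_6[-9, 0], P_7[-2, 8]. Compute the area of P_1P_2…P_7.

291

Apply the shoelace formula: 2A = Σ (x_i·y_{i+1} − x_{i+1}·y_i), indices taken mod 7.
P_1→P_2: (2)(-3) − (11)(11) = -127
P_2→P_3: (11)(-13) − (7)(-3) = -122
P_3→P_4: (7)(-15) − (8)(-13) = -1
P_4→P_5: (8)(-6) − (-8)(-15) = -168
P_5→P_6: (-8)(0) − (-9)(-6) = -54
P_6→P_7: (-9)(8) − (-2)(0) = -72
P_7→P_1: (-2)(11) − (2)(8) = -38
Σ = -582
Area = |Σ|/2 = 291.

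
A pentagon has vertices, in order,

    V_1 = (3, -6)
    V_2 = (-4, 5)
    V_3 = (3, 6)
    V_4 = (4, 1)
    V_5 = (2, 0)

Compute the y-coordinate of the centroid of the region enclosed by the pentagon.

Apply the surveyor's formula. First the cross-terms c_i = x_i·y_{i+1} − x_{i+1}·y_i:
  -9, -39, -21, -2, -12  ⇒  2A = -83, A = -41.5.
Then Σ (y_i + y_{i+1})·c_i = -497, so ȳ = -497 / (6·(-41.5)) = 497/249.

497/249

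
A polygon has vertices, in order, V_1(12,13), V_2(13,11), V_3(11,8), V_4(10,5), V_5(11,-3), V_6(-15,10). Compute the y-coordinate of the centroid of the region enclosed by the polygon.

472/69

Apply Gauss's area formula. First the cross-terms c_i = x_i·y_{i+1} − x_{i+1}·y_i:
  -37, -17, -25, -85, 65, -315  ⇒  2A = -414, A = -207.
Then Σ (y_i + y_{i+1})·c_i = -8496, so ȳ = -8496 / (6·(-207)) = 472/69.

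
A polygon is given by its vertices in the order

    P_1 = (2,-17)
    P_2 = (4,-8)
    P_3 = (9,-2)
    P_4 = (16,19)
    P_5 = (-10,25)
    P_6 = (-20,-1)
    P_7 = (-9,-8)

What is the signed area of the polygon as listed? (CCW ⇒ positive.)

869.5

Apply Gauss's area formula: 2A = Σ (x_i·y_{i+1} − x_{i+1}·y_i), indices taken mod 7.
Σ = (52) + (64) + (203) + (590) + (510) + (151) + (169) = 1739
Signed area = Σ/2 = 869.5 (positive ⇒ counter-clockwise traversal).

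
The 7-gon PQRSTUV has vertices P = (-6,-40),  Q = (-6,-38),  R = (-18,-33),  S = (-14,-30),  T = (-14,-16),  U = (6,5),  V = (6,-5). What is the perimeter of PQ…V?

110

|PQ| = √((0)² + (2)²) = √4 = 2
|QR| = √((-12)² + (5)²) = √169 = 13
|RS| = √((4)² + (3)²) = √25 = 5
|ST| = √((0)² + (14)²) = √196 = 14
|TU| = √((20)² + (21)²) = √841 = 29
|UV| = √((0)² + (-10)²) = √100 = 10
|VP| = √((-12)² + (-35)²) = √1369 = 37
Perimeter = 2 + 13 + 5 + 14 + 29 + 10 + 37 = 110.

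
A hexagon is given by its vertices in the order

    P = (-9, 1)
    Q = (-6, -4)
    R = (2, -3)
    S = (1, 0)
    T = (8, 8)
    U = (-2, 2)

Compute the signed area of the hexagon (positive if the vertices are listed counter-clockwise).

63.5

Apply the shoelace formula: 2A = Σ (x_i·y_{i+1} − x_{i+1}·y_i), indices taken mod 6.
Σ = (42) + (26) + (3) + (8) + (32) + (16) = 127
Signed area = Σ/2 = 63.5 (positive ⇒ counter-clockwise traversal).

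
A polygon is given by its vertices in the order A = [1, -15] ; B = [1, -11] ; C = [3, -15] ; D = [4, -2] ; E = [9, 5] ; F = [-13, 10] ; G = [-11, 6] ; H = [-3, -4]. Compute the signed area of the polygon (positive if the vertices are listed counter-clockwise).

Apply the shoelace formula: 2A = Σ (x_i·y_{i+1} − x_{i+1}·y_i), indices taken mod 8.
Σ = (4) + (18) + (54) + (38) + (155) + (32) + (62) + (49) = 412
Signed area = Σ/2 = 206 (positive ⇒ counter-clockwise traversal).

206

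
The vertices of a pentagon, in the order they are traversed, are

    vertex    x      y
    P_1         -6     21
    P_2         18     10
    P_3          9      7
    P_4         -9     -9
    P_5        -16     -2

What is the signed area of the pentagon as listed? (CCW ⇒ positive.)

-447

Σ = (-438) + (36) + (-18) + (-126) + (-348) = -894
Signed area = Σ/2 = -447 (negative ⇒ clockwise traversal).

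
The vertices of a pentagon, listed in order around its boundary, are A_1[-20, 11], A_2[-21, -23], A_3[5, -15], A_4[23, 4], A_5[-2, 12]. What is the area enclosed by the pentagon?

994

Apply the shoelace (surveyor's) formula: 2A = Σ (x_i·y_{i+1} − x_{i+1}·y_i), indices taken mod 5.
Σ = (691) + (430) + (365) + (284) + (218) = 1988
Area = |Σ|/2 = 994.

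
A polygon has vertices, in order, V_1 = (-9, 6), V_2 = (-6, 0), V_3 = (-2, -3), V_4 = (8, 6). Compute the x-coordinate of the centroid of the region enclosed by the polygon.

-17/12

Apply Gauss's area formula. First the cross-terms c_i = x_i·y_{i+1} − x_{i+1}·y_i:
  36, 18, 12, 102  ⇒  2A = 168, A = 84.
Then Σ (x_i + x_{i+1})·c_i = -714, so x̄ = -714 / (6·84) = -17/12.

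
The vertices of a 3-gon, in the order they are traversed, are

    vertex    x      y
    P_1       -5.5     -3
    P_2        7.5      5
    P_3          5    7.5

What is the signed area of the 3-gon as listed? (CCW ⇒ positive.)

Apply the surveyor's formula: 2A = Σ (x_i·y_{i+1} − x_{i+1}·y_i), indices taken mod 3.
P_1→P_2: (-5.5)(5) − (7.5)(-3) = -5
P_2→P_3: (7.5)(7.5) − (5)(5) = 31.25
P_3→P_1: (5)(-3) − (-5.5)(7.5) = 26.25
Σ = 52.5
Signed area = Σ/2 = 26.25 (positive ⇒ counter-clockwise traversal).

26.25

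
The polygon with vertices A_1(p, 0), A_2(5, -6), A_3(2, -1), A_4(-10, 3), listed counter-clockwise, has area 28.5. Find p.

-6

The doubled signed area Σ (x_i y_{i+1} − x_{i+1} y_i) is linear in p.
With p=0 it equals 3; the coefficient of p is -9 (from the two edges through A_1).
So -9·p + 3 = 2·28.5 = 57 ⇒ p = -6.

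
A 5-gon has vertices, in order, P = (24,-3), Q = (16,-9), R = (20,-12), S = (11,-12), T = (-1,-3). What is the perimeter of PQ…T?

64

|PQ| = √((-8)² + (-6)²) = √100 = 10
|QR| = √((4)² + (-3)²) = √25 = 5
|RS| = √((-9)² + (0)²) = √81 = 9
|ST| = √((-12)² + (9)²) = √225 = 15
|TP| = √((25)² + (0)²) = √625 = 25
Perimeter = 10 + 5 + 9 + 15 + 25 = 64.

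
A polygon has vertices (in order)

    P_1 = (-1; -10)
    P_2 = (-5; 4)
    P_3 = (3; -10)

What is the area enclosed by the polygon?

P_1→P_2: (-1)(4) − (-5)(-10) = -54
P_2→P_3: (-5)(-10) − (3)(4) = 38
P_3→P_1: (3)(-10) − (-1)(-10) = -40
Σ = -56
Area = |Σ|/2 = 28.

28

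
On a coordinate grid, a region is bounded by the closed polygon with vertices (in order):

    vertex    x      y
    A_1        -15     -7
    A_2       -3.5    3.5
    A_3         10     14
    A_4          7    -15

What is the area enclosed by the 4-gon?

Apply Gauss's area formula: 2A = Σ (x_i·y_{i+1} − x_{i+1}·y_i), indices taken mod 4.
Σ = (-77) + (-84) + (-248) + (-274) = -683
Area = |Σ|/2 = 341.5.

341.5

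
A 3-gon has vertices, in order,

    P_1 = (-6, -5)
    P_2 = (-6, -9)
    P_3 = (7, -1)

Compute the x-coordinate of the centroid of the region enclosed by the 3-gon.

-5/3

Apply the shoelace (surveyor's) formula. First the cross-terms c_i = x_i·y_{i+1} − x_{i+1}·y_i:
  24, 69, -41  ⇒  2A = 52, A = 26.
Then Σ (x_i + x_{i+1})·c_i = -260, so x̄ = -260 / (6·26) = -5/3.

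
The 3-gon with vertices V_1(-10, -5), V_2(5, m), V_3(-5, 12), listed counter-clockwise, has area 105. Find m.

4

Write out the shoelace sum; only the two edges meeting at V_2 involve m:
2·Area = [((-10)·m − 5·(-5)) + (5·12 − (-5)·m)] + 145
       = -5·m + 230 = 210
⇒ m = 4.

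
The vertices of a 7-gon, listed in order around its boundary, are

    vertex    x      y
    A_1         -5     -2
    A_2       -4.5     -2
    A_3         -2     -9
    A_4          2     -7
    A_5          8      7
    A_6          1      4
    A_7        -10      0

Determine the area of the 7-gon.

Apply the shoelace formula: 2A = Σ (x_i·y_{i+1} − x_{i+1}·y_i), indices taken mod 7.
Σ = (1) + (36.5) + (32) + (70) + (25) + (40) + (20) = 224.5
Area = |Σ|/2 = 112.25.

112.25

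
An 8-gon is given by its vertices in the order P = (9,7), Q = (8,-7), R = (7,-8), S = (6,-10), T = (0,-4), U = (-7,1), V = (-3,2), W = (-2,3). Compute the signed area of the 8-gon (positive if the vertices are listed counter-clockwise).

Apply the shoelace formula: 2A = Σ (x_i·y_{i+1} − x_{i+1}·y_i), indices taken mod 8.
Cross-terms: -119, -15, -22, -24, -28, -11, -5, -41  ⇒  Σ = -265
Signed area = Σ/2 = -132.5 (negative ⇒ clockwise traversal).

-132.5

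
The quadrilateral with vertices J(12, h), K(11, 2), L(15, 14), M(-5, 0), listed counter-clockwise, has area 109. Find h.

0

The doubled signed area Σ (x_i y_{i+1} − x_{i+1} y_i) is linear in h.
With h=0 it equals 218; the coefficient of h is -16 (from the two edges through J).
So -16·h + 218 = 2·109 = 218 ⇒ h = 0.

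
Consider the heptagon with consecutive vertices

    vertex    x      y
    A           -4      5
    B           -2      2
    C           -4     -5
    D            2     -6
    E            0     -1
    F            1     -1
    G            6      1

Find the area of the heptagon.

47

Apply Gauss's area formula: 2A = Σ (x_i·y_{i+1} − x_{i+1}·y_i), indices taken mod 7.
Cross-terms: 2, 18, 34, -2, 1, 7, 34  ⇒  Σ = 94
Area = |Σ|/2 = 47.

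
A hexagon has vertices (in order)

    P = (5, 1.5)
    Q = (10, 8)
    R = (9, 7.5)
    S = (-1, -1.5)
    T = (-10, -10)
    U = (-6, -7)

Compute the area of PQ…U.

26.5

Apply Gauss's area formula: 2A = Σ (x_i·y_{i+1} − x_{i+1}·y_i), indices taken mod 6.
Σ = (25) + (3) + (-6) + (-5) + (10) + (26) = 53
Area = |Σ|/2 = 26.5.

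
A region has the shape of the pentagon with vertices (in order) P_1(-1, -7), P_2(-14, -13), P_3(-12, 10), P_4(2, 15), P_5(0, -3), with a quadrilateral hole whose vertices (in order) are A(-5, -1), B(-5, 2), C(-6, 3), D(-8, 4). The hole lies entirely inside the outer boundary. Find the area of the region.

290

Outer boundary:
Apply Gauss's area formula: 2A = Σ (x_i·y_{i+1} − x_{i+1}·y_i), indices taken mod 5.
P_1→P_2: (-1)(-13) − (-14)(-7) = -85
P_2→P_3: (-14)(10) − (-12)(-13) = -296
P_3→P_4: (-12)(15) − (2)(10) = -200
P_4→P_5: (2)(-3) − (0)(15) = -6
P_5→P_1: (0)(-7) − (-1)(-3) = -3
Σ = -590
Area = |Σ|/2 = 295.
Hole:
Apply the shoelace formula: 2A = Σ (x_i·y_{i+1} − x_{i+1}·y_i), indices taken mod 4.
A→B: (-5)(2) − (-5)(-1) = -15
B→C: (-5)(3) − (-6)(2) = -3
C→D: (-6)(4) − (-8)(3) = 0
D→A: (-8)(-1) − (-5)(4) = 28
Σ = 10
Area = |Σ|/2 = 5.
Net area = 295 − 5 = 290.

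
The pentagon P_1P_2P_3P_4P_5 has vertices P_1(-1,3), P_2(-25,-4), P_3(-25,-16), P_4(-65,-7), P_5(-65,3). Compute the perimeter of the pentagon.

152

|P_1P_2| = √((-24)² + (-7)²) = √625 = 25
|P_2P_3| = √((0)² + (-12)²) = √144 = 12
|P_3P_4| = √((-40)² + (9)²) = √1681 = 41
|P_4P_5| = √((0)² + (10)²) = √100 = 10
|P_5P_1| = √((64)² + (0)²) = √4096 = 64
Perimeter = 25 + 12 + 41 + 10 + 64 = 152.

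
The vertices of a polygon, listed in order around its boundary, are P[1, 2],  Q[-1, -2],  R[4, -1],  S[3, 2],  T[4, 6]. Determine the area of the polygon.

16

Apply Gauss's area formula: 2A = Σ (x_i·y_{i+1} − x_{i+1}·y_i), indices taken mod 5.
P→Q: (1)(-2) − (-1)(2) = 0
Q→R: (-1)(-1) − (4)(-2) = 9
R→S: (4)(2) − (3)(-1) = 11
S→T: (3)(6) − (4)(2) = 10
T→P: (4)(2) − (1)(6) = 2
Σ = 32
Area = |Σ|/2 = 16.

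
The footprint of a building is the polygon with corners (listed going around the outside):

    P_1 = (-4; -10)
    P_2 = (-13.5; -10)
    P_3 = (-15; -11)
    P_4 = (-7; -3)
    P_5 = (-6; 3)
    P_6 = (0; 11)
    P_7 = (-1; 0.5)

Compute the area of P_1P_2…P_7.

105.25

Apply the shoelace formula: 2A = Σ (x_i·y_{i+1} − x_{i+1}·y_i), indices taken mod 7.
Cross-terms: -95, -1.5, -32, -39, -66, 11, 12  ⇒  Σ = -210.5
Area = |Σ|/2 = 105.25.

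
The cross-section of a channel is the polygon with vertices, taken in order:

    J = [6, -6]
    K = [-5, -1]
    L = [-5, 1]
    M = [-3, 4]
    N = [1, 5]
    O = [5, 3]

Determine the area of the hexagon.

76

Σ = (-36) + (-10) + (-17) + (-19) + (-22) + (-48) = -152
Area = |Σ|/2 = 76.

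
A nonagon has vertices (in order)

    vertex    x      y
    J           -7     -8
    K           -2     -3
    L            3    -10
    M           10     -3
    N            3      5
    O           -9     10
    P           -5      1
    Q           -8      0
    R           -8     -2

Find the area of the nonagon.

J→K: (-7)(-3) − (-2)(-8) = 5
K→L: (-2)(-10) − (3)(-3) = 29
L→M: (3)(-3) − (10)(-10) = 91
M→N: (10)(5) − (3)(-3) = 59
N→O: (3)(10) − (-9)(5) = 75
O→P: (-9)(1) − (-5)(10) = 41
P→Q: (-5)(0) − (-8)(1) = 8
Q→R: (-8)(-2) − (-8)(0) = 16
R→J: (-8)(-8) − (-7)(-2) = 50
Σ = 374
Area = |Σ|/2 = 187.

187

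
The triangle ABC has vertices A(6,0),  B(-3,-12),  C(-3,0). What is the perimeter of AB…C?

|AB| = √((-9)² + (-12)²) = √225 = 15
|BC| = √((0)² + (12)²) = √144 = 12
|CA| = √((9)² + (0)²) = √81 = 9
Perimeter = 15 + 12 + 9 = 36.

36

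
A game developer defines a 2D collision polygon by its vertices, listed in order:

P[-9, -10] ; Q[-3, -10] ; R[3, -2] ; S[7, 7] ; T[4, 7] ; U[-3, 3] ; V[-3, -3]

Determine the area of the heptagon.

103

Cross-terms: 60, 36, 35, 21, 33, 18, 3  ⇒  Σ = 206
Area = |Σ|/2 = 103.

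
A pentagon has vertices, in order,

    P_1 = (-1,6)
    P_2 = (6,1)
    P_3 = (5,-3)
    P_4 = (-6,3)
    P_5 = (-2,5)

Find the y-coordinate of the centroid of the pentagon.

241/141

Apply the shoelace (surveyor's) formula. First the cross-terms c_i = x_i·y_{i+1} − x_{i+1}·y_i:
  -37, -23, -3, -24, -7  ⇒  2A = -94, A = -47.
Then Σ (y_i + y_{i+1})·c_i = -482, so ȳ = -482 / (6·(-47)) = 241/141.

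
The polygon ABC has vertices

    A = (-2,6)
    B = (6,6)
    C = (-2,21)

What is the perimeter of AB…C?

40

|AB| = √((8)² + (0)²) = √64 = 8
|BC| = √((-8)² + (15)²) = √289 = 17
|CA| = √((0)² + (-15)²) = √225 = 15
Perimeter = 8 + 17 + 15 = 40.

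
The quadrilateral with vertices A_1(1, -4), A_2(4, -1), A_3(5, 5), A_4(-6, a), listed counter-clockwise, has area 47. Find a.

The doubled signed area Σ (x_i y_{i+1} − x_{i+1} y_i) is linear in a.
With a=0 it equals 94; the coefficient of a is 4 (from the two edges through A_4).
So 4·a + 94 = 2·47 = 94 ⇒ a = 0.

0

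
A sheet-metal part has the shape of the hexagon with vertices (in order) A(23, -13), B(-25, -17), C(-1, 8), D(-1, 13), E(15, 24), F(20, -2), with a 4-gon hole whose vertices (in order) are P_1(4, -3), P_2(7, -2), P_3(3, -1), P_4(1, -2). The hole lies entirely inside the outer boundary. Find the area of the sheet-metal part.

934.5

Outer boundary:
Apply Gauss's area formula: 2A = Σ (x_i·y_{i+1} − x_{i+1}·y_i), indices taken mod 6.
A→B: (23)(-17) − (-25)(-13) = -716
B→C: (-25)(8) − (-1)(-17) = -217
C→D: (-1)(13) − (-1)(8) = -5
D→E: (-1)(24) − (15)(13) = -219
E→F: (15)(-2) − (20)(24) = -510
F→A: (20)(-13) − (23)(-2) = -214
Σ = -1881
Area = |Σ|/2 = 940.5.
Hole:
Apply the shoelace formula: 2A = Σ (x_i·y_{i+1} − x_{i+1}·y_i), indices taken mod 4.
P_1→P_2: (4)(-2) − (7)(-3) = 13
P_2→P_3: (7)(-1) − (3)(-2) = -1
P_3→P_4: (3)(-2) − (1)(-1) = -5
P_4→P_1: (1)(-3) − (4)(-2) = 5
Σ = 12
Area = |Σ|/2 = 6.
Net area = 940.5 − 6 = 934.5.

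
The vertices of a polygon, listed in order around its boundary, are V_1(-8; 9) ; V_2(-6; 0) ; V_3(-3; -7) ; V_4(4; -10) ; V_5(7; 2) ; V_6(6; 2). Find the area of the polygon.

152

Apply the shoelace formula: 2A = Σ (x_i·y_{i+1} − x_{i+1}·y_i), indices taken mod 6.
Cross-terms: 54, 42, 58, 78, 2, 70  ⇒  Σ = 304
Area = |Σ|/2 = 152.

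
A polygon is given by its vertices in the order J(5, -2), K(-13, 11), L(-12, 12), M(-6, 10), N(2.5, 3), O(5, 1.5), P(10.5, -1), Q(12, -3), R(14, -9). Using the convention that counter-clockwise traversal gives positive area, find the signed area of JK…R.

Apply the shoelace formula: 2A = Σ (x_i·y_{i+1} − x_{i+1}·y_i), indices taken mod 9.
Σ = (29) + (-24) + (-48) + (-43) + (-11.25) + (-20.75) + (-19.5) + (-66) + (17) = -186.5
Signed area = Σ/2 = -93.25 (negative ⇒ clockwise traversal).

-93.25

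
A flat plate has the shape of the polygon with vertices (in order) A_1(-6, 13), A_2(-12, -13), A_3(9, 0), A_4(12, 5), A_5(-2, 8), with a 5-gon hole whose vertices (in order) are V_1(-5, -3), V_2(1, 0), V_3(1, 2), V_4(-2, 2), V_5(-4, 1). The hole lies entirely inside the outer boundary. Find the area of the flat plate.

Outer boundary:
Apply the surveyor's formula: 2A = Σ (x_i·y_{i+1} − x_{i+1}·y_i), indices taken mod 5.
A_1→A_2: (-6)(-13) − (-12)(13) = 234
A_2→A_3: (-12)(0) − (9)(-13) = 117
A_3→A_4: (9)(5) − (12)(0) = 45
A_4→A_5: (12)(8) − (-2)(5) = 106
A_5→A_1: (-2)(13) − (-6)(8) = 22
Σ = 524
Area = |Σ|/2 = 262.
Hole:
Apply the surveyor's formula: 2A = Σ (x_i·y_{i+1} − x_{i+1}·y_i), indices taken mod 5.
Σ = (3) + (2) + (6) + (6) + (17) = 34
Area = |Σ|/2 = 17.
Net area = 262 − 17 = 245.

245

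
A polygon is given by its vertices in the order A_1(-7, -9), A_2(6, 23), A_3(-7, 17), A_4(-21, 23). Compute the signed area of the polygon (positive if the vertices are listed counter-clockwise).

A_1→A_2: (-7)(23) − (6)(-9) = -107
A_2→A_3: (6)(17) − (-7)(23) = 263
A_3→A_4: (-7)(23) − (-21)(17) = 196
A_4→A_1: (-21)(-9) − (-7)(23) = 350
Σ = 702
Signed area = Σ/2 = 351 (positive ⇒ counter-clockwise traversal).

351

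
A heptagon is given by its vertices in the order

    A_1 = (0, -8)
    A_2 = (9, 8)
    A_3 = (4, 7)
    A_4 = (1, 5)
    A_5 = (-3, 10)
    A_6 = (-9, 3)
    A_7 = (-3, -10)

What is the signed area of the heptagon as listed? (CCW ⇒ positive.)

Apply the surveyor's formula: 2A = Σ (x_i·y_{i+1} − x_{i+1}·y_i), indices taken mod 7.
Cross-terms: 72, 31, 13, 25, 81, 99, 24  ⇒  Σ = 345
Signed area = Σ/2 = 172.5 (positive ⇒ counter-clockwise traversal).

172.5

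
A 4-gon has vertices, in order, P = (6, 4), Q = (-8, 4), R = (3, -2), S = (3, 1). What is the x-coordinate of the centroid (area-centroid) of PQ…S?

Apply the surveyor's formula. First the cross-terms c_i = x_i·y_{i+1} − x_{i+1}·y_i:
  56, 4, 9, 6  ⇒  2A = 75, A = 37.5.
Then Σ (x_i + x_{i+1})·c_i = -24, so x̄ = -24 / (6·37.5) = -8/75.

-8/75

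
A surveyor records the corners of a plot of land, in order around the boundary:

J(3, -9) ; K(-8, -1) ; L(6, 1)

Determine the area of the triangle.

67

Apply Gauss's area formula: 2A = Σ (x_i·y_{i+1} − x_{i+1}·y_i), indices taken mod 3.
Cross-terms: -75, -2, -57  ⇒  Σ = -134
Area = |Σ|/2 = 67.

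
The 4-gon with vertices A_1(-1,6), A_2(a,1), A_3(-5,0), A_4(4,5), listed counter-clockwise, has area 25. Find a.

Write out the shoelace sum; only the two edges meeting at A_2 involve a:
2·Area = [((-1)·1 − a·6) + (a·0 − (-5)·1)] + 4
       = -6·a + 8 = 50
⇒ a = -7.

-7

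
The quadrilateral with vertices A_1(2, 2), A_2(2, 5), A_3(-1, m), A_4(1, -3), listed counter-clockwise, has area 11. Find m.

0

The doubled signed area Σ (x_i y_{i+1} − x_{i+1} y_i) is linear in m.
With m=0 it equals 22; the coefficient of m is 1 (from the two edges through A_3).
So 1·m + 22 = 2·11 = 22 ⇒ m = 0.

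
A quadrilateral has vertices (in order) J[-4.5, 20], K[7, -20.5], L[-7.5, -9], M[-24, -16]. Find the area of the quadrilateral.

456.25

Apply Gauss's area formula: 2A = Σ (x_i·y_{i+1} − x_{i+1}·y_i), indices taken mod 4.
J→K: (-4.5)(-20.5) − (7)(20) = -47.75
K→L: (7)(-9) − (-7.5)(-20.5) = -216.75
L→M: (-7.5)(-16) − (-24)(-9) = -96
M→J: (-24)(20) − (-4.5)(-16) = -552
Σ = -912.5
Area = |Σ|/2 = 456.25.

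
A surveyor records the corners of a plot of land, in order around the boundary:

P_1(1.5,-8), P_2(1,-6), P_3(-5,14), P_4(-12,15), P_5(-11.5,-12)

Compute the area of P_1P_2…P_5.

Apply the shoelace formula: 2A = Σ (x_i·y_{i+1} − x_{i+1}·y_i), indices taken mod 5.
Σ = (-1) + (-16) + (93) + (316.5) + (110) = 502.5
Area = |Σ|/2 = 251.25.

251.25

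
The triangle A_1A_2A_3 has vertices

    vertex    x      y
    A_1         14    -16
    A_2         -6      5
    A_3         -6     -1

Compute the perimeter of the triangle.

60

|A_1A_2| = √((-20)² + (21)²) = √841 = 29
|A_2A_3| = √((0)² + (-6)²) = √36 = 6
|A_3A_1| = √((20)² + (-15)²) = √625 = 25
Perimeter = 29 + 6 + 25 = 60.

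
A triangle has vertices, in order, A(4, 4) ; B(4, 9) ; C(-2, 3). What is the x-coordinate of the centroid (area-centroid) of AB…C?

Apply the shoelace (surveyor's) formula. First the cross-terms c_i = x_i·y_{i+1} − x_{i+1}·y_i:
  20, 30, -20  ⇒  2A = 30, A = 15.
Then Σ (x_i + x_{i+1})·c_i = 180, so x̄ = 180 / (6·15) = 2.

2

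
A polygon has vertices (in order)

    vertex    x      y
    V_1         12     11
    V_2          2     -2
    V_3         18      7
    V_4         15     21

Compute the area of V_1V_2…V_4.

Apply the surveyor's formula: 2A = Σ (x_i·y_{i+1} − x_{i+1}·y_i), indices taken mod 4.
V_1→V_2: (12)(-2) − (2)(11) = -46
V_2→V_3: (2)(7) − (18)(-2) = 50
V_3→V_4: (18)(21) − (15)(7) = 273
V_4→V_1: (15)(11) − (12)(21) = -87
Σ = 190
Area = |Σ|/2 = 95.

95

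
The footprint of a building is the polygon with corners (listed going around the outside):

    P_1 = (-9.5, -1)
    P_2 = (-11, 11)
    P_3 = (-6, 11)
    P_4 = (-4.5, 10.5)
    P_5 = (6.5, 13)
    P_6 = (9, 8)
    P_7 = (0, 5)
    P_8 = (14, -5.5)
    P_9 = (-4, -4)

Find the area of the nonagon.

256.375

Cross-terms: -115.5, -55, -13.5, -126.75, -65, 45, -70, -78, -34  ⇒  Σ = -512.75
Area = |Σ|/2 = 256.375.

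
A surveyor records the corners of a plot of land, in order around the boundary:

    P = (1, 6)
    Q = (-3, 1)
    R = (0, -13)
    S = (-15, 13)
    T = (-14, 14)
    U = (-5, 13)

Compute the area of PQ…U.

160

Apply the shoelace formula: 2A = Σ (x_i·y_{i+1} − x_{i+1}·y_i), indices taken mod 6.
Σ = (19) + (39) + (-195) + (-28) + (-112) + (-43) = -320
Area = |Σ|/2 = 160.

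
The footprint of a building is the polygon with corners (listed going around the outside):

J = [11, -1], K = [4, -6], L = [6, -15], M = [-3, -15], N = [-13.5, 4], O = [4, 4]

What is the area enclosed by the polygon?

276.75

Apply the shoelace (surveyor's) formula: 2A = Σ (x_i·y_{i+1} − x_{i+1}·y_i), indices taken mod 6.
J→K: (11)(-6) − (4)(-1) = -62
K→L: (4)(-15) − (6)(-6) = -24
L→M: (6)(-15) − (-3)(-15) = -135
M→N: (-3)(4) − (-13.5)(-15) = -214.5
N→O: (-13.5)(4) − (4)(4) = -70
O→J: (4)(-1) − (11)(4) = -48
Σ = -553.5
Area = |Σ|/2 = 276.75.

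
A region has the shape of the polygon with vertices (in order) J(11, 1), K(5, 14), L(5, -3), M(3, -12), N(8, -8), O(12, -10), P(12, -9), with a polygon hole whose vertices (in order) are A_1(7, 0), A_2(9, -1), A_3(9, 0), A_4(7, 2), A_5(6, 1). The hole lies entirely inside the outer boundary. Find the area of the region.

108

Outer boundary:
J→K: (11)(14) − (5)(1) = 149
K→L: (5)(-3) − (5)(14) = -85
L→M: (5)(-12) − (3)(-3) = -51
M→N: (3)(-8) − (8)(-12) = 72
N→O: (8)(-10) − (12)(-8) = 16
O→P: (12)(-9) − (12)(-10) = 12
P→J: (12)(1) − (11)(-9) = 111
Σ = 224
Area = |Σ|/2 = 112.
Hole:
A_1→A_2: (7)(-1) − (9)(0) = -7
A_2→A_3: (9)(0) − (9)(-1) = 9
A_3→A_4: (9)(2) − (7)(0) = 18
A_4→A_5: (7)(1) − (6)(2) = -5
A_5→A_1: (6)(0) − (7)(1) = -7
Σ = 8
Area = |Σ|/2 = 4.
Net area = 112 − 4 = 108.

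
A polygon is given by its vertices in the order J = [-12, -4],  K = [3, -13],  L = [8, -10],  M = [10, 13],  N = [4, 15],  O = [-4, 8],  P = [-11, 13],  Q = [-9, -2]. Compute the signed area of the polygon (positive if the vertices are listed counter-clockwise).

411.5

Cross-terms: 168, 74, 204, 98, 92, 36, 139, 12  ⇒  Σ = 823
Signed area = Σ/2 = 411.5 (positive ⇒ counter-clockwise traversal).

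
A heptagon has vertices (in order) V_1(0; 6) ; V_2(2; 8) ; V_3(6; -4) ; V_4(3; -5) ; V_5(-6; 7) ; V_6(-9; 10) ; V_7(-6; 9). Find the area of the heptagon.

74.5

Apply Gauss's area formula: 2A = Σ (x_i·y_{i+1} − x_{i+1}·y_i), indices taken mod 7.
Σ = (-12) + (-56) + (-18) + (-9) + (3) + (-21) + (-36) = -149
Area = |Σ|/2 = 74.5.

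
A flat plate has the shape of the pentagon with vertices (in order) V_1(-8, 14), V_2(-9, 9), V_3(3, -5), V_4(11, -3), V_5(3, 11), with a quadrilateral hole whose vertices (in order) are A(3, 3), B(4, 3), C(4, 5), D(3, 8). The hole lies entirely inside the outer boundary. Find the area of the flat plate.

185.5

Outer boundary:
Cross-terms: 54, 18, 46, 130, 130  ⇒  Σ = 378
Area = |Σ|/2 = 189.
Hole:
Apply the shoelace (surveyor's) formula: 2A = Σ (x_i·y_{i+1} − x_{i+1}·y_i), indices taken mod 4.
A→B: (3)(3) − (4)(3) = -3
B→C: (4)(5) − (4)(3) = 8
C→D: (4)(8) − (3)(5) = 17
D→A: (3)(3) − (3)(8) = -15
Σ = 7
Area = |Σ|/2 = 3.5.
Net area = 189 − 3.5 = 185.5.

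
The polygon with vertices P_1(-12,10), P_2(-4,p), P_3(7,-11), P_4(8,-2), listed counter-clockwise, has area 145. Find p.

Write out the shoelace sum; only the two edges meeting at P_2 involve p:
2·Area = [((-12)·p − (-4)·10) + ((-4)·(-11) − 7·p)] + 130
       = -19·p + 214 = 290
⇒ p = -4.

-4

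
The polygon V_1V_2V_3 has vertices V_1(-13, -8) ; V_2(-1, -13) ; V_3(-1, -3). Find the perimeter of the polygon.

36

|V_1V_2| = √((12)² + (-5)²) = √169 = 13
|V_2V_3| = √((0)² + (10)²) = √100 = 10
|V_3V_1| = √((-12)² + (-5)²) = √169 = 13
Perimeter = 13 + 10 + 13 = 36.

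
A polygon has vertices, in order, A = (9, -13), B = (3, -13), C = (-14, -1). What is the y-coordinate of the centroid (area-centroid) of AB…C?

Apply Gauss's area formula. First the cross-terms c_i = x_i·y_{i+1} − x_{i+1}·y_i:
  -78, -185, 191  ⇒  2A = -72, A = -36.
Then Σ (y_i + y_{i+1})·c_i = 1944, so ȳ = 1944 / (6·(-36)) = -9.

-9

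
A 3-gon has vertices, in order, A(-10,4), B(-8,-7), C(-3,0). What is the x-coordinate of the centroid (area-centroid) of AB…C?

Apply Gauss's area formula. First the cross-terms c_i = x_i·y_{i+1} − x_{i+1}·y_i:
  102, -21, -12  ⇒  2A = 69, A = 34.5.
Then Σ (x_i + x_{i+1})·c_i = -1449, so x̄ = -1449 / (6·34.5) = -7.

-7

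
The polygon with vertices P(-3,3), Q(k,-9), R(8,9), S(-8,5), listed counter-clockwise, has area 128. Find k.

The doubled signed area Σ (x_i y_{i+1} − x_{i+1} y_i) is linear in k.
With k=0 it equals 202; the coefficient of k is 6 (from the two edges through Q).
So 6·k + 202 = 2·128 = 256 ⇒ k = 9.

9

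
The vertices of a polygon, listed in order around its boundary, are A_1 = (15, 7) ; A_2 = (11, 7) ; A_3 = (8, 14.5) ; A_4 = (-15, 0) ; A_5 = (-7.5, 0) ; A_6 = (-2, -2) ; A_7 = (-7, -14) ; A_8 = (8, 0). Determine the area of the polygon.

273

Apply the shoelace formula: 2A = Σ (x_i·y_{i+1} − x_{i+1}·y_i), indices taken mod 8.
A_1→A_2: (15)(7) − (11)(7) = 28
A_2→A_3: (11)(14.5) − (8)(7) = 103.5
A_3→A_4: (8)(0) − (-15)(14.5) = 217.5
A_4→A_5: (-15)(0) − (-7.5)(0) = 0
A_5→A_6: (-7.5)(-2) − (-2)(0) = 15
A_6→A_7: (-2)(-14) − (-7)(-2) = 14
A_7→A_8: (-7)(0) − (8)(-14) = 112
A_8→A_1: (8)(7) − (15)(0) = 56
Σ = 546
Area = |Σ|/2 = 273.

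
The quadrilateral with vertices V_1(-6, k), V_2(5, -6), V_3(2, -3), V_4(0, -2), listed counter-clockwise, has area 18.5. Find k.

-4

The doubled signed area Σ (x_i y_{i+1} − x_{i+1} y_i) is linear in k.
With k=0 it equals 17; the coefficient of k is -5 (from the two edges through V_1).
So -5·k + 17 = 2·18.5 = 37 ⇒ k = -4.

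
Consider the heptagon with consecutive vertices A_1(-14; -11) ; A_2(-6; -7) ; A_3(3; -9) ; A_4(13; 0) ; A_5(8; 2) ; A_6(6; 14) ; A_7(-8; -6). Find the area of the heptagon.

215

Σ = (32) + (75) + (117) + (26) + (100) + (76) + (4) = 430
Area = |Σ|/2 = 215.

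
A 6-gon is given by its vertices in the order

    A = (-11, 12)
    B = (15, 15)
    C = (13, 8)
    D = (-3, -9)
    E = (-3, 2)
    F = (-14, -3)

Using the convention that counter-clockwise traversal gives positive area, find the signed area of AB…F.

-355

Apply the surveyor's formula: 2A = Σ (x_i·y_{i+1} − x_{i+1}·y_i), indices taken mod 6.
Cross-terms: -345, -75, -93, -33, 37, -201  ⇒  Σ = -710
Signed area = Σ/2 = -355 (negative ⇒ clockwise traversal).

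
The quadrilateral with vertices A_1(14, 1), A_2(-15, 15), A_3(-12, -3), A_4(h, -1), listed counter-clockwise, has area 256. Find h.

Write out the shoelace sum; only the two edges meeting at A_4 involve h:
2·Area = [((-12)·(-1) − h·(-3)) + (h·1 − 14·(-1))] + 450
       = 4·h + 476 = 512
⇒ h = 9.

9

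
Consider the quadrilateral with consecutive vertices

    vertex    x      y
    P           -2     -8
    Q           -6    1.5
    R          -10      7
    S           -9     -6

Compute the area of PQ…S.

Apply the shoelace (surveyor's) formula: 2A = Σ (x_i·y_{i+1} − x_{i+1}·y_i), indices taken mod 4.
Σ = (-51) + (-27) + (123) + (60) = 105
Area = |Σ|/2 = 52.5.

52.5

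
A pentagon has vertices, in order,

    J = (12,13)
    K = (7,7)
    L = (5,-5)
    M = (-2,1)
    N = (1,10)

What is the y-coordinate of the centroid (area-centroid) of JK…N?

Apply Gauss's area formula. First the cross-terms c_i = x_i·y_{i+1} − x_{i+1}·y_i:
  -7, -70, -5, -21, -107  ⇒  2A = -210, A = -105.
Then Σ (y_i + y_{i+1})·c_i = -2952, so ȳ = -2952 / (6·(-105)) = 164/35.

164/35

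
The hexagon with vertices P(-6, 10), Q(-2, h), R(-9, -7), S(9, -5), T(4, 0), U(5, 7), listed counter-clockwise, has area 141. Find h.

The doubled signed area Σ (x_i y_{i+1} − x_{i+1} y_i) is linear in h.
With h=0 it equals 282; the coefficient of h is 3 (from the two edges through Q).
So 3·h + 282 = 2·141 = 282 ⇒ h = 0.

0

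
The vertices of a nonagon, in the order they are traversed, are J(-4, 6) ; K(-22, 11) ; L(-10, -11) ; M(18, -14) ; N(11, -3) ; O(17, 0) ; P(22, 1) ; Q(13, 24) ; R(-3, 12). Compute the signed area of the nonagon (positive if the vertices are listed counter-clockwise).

Apply Gauss's area formula: 2A = Σ (x_i·y_{i+1} − x_{i+1}·y_i), indices taken mod 9.
Σ = (88) + (352) + (338) + (100) + (51) + (17) + (515) + (228) + (30) = 1719
Signed area = Σ/2 = 859.5 (positive ⇒ counter-clockwise traversal).

859.5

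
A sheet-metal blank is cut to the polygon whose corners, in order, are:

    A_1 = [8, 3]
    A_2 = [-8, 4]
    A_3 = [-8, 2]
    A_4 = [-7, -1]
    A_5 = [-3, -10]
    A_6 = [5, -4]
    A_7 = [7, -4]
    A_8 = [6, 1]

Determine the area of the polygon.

136

Σ = (56) + (16) + (22) + (67) + (62) + (8) + (31) + (10) = 272
Area = |Σ|/2 = 136.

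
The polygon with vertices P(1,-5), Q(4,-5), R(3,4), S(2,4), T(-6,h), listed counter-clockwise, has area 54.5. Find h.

The doubled signed area Σ (x_i y_{i+1} − x_{i+1} y_i) is linear in h.
With h=0 it equals 104; the coefficient of h is 1 (from the two edges through T).
So 1·h + 104 = 2·54.5 = 109 ⇒ h = 5.

5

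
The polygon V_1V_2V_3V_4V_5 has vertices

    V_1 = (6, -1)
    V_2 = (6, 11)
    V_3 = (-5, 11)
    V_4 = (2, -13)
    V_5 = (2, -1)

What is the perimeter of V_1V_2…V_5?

|V_1V_2| = √((0)² + (12)²) = √144 = 12
|V_2V_3| = √((-11)² + (0)²) = √121 = 11
|V_3V_4| = √((7)² + (-24)²) = √625 = 25
|V_4V_5| = √((0)² + (12)²) = √144 = 12
|V_5V_1| = √((4)² + (0)²) = √16 = 4
Perimeter = 12 + 11 + 25 + 12 + 4 = 64.

64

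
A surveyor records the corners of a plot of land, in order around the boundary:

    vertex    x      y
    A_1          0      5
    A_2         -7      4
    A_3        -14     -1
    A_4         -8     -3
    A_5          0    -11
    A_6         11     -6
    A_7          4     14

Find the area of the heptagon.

269.5

Apply the surveyor's formula: 2A = Σ (x_i·y_{i+1} − x_{i+1}·y_i), indices taken mod 7.
A_1→A_2: (0)(4) − (-7)(5) = 35
A_2→A_3: (-7)(-1) − (-14)(4) = 63
A_3→A_4: (-14)(-3) − (-8)(-1) = 34
A_4→A_5: (-8)(-11) − (0)(-3) = 88
A_5→A_6: (0)(-6) − (11)(-11) = 121
A_6→A_7: (11)(14) − (4)(-6) = 178
A_7→A_1: (4)(5) − (0)(14) = 20
Σ = 539
Area = |Σ|/2 = 269.5.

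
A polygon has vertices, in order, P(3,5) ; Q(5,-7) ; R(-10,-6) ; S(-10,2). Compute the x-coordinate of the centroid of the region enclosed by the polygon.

Apply Gauss's area formula. First the cross-terms c_i = x_i·y_{i+1} − x_{i+1}·y_i:
  -46, -100, -80, -56  ⇒  2A = -282, A = -141.
Then Σ (x_i + x_{i+1})·c_i = 2124, so x̄ = 2124 / (6·(-141)) = -118/47.

-118/47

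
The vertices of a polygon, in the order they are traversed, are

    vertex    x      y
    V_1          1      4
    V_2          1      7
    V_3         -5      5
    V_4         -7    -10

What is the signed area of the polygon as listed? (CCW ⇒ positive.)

Σ = (3) + (40) + (85) + (-18) = 110
Signed area = Σ/2 = 55 (positive ⇒ counter-clockwise traversal).

55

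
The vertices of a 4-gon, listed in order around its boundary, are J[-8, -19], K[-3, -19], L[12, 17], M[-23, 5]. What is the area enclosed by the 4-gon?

600

Apply the shoelace formula: 2A = Σ (x_i·y_{i+1} − x_{i+1}·y_i), indices taken mod 4.
Σ = (95) + (177) + (451) + (477) = 1200
Area = |Σ|/2 = 600.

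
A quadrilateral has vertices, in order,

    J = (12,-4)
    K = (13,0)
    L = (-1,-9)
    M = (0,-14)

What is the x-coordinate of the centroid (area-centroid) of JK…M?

Apply Gauss's area formula. First the cross-terms c_i = x_i·y_{i+1} − x_{i+1}·y_i:
  52, -117, 14, 168  ⇒  2A = 117, A = 58.5.
Then Σ (x_i + x_{i+1})·c_i = 1898, so x̄ = 1898 / (6·58.5) = 146/27.

146/27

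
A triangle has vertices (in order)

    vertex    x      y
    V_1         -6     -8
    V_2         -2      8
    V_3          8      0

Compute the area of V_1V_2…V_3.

96

Apply the surveyor's formula: 2A = Σ (x_i·y_{i+1} − x_{i+1}·y_i), indices taken mod 3.
Σ = (-64) + (-64) + (-64) = -192
Area = |Σ|/2 = 96.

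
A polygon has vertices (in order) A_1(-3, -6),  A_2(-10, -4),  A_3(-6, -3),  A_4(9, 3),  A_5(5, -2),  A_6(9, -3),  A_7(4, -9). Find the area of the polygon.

Σ = (-48) + (6) + (9) + (-33) + (3) + (-69) + (-51) = -183
Area = |Σ|/2 = 91.5.

91.5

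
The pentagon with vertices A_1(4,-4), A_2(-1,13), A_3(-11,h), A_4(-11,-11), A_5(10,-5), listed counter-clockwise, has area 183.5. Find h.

-9

The doubled signed area Σ (x_i y_{i+1} − x_{i+1} y_i) is linear in h.
With h=0 it equals 457; the coefficient of h is 10 (from the two edges through A_3).
So 10·h + 457 = 2·183.5 = 367 ⇒ h = -9.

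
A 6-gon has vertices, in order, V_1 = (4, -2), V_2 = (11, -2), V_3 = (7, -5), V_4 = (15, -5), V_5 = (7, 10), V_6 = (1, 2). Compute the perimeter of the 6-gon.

52

|V_1V_2| = √((7)² + (0)²) = √49 = 7
|V_2V_3| = √((-4)² + (-3)²) = √25 = 5
|V_3V_4| = √((8)² + (0)²) = √64 = 8
|V_4V_5| = √((-8)² + (15)²) = √289 = 17
|V_5V_6| = √((-6)² + (-8)²) = √100 = 10
|V_6V_1| = √((3)² + (-4)²) = √25 = 5
Perimeter = 7 + 5 + 8 + 17 + 10 + 5 = 52.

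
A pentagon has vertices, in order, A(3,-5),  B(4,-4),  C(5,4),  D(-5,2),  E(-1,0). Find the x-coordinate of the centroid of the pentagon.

Apply Gauss's area formula. First the cross-terms c_i = x_i·y_{i+1} − x_{i+1}·y_i:
  8, 36, 30, 2, 5  ⇒  2A = 81, A = 40.5.
Then Σ (x_i + x_{i+1})·c_i = 378, so x̄ = 378 / (6·40.5) = 14/9.

14/9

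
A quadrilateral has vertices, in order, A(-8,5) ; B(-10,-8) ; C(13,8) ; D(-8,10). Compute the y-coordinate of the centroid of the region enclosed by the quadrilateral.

625/186

Apply the surveyor's formula. First the cross-terms c_i = x_i·y_{i+1} − x_{i+1}·y_i:
  114, 24, 194, 40  ⇒  2A = 372, A = 186.
Then Σ (y_i + y_{i+1})·c_i = 3750, so ȳ = 3750 / (6·186) = 625/186.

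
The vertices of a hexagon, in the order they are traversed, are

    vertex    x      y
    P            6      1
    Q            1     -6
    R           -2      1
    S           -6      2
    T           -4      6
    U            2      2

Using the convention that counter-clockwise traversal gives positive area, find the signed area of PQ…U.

Apply the surveyor's formula: 2A = Σ (x_i·y_{i+1} − x_{i+1}·y_i), indices taken mod 6.
Σ = (-37) + (-11) + (2) + (-28) + (-20) + (-10) = -104
Signed area = Σ/2 = -52 (negative ⇒ clockwise traversal).

-52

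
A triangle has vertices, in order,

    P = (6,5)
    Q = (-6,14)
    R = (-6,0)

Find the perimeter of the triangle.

|PQ| = √((-12)² + (9)²) = √225 = 15
|QR| = √((0)² + (-14)²) = √196 = 14
|RP| = √((12)² + (5)²) = √169 = 13
Perimeter = 15 + 14 + 13 = 42.

42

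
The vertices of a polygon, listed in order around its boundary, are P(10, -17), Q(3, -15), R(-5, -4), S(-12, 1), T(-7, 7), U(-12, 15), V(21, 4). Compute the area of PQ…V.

Apply the surveyor's formula: 2A = Σ (x_i·y_{i+1} − x_{i+1}·y_i), indices taken mod 7.
Σ = (-99) + (-87) + (-53) + (-77) + (-21) + (-363) + (-397) = -1097
Area = |Σ|/2 = 548.5.

548.5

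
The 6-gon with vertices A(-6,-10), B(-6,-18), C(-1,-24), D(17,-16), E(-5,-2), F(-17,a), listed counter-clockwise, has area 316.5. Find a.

The doubled signed area Σ (x_i y_{i+1} − x_{i+1} y_i) is linear in a.
With a=0 it equals 620; the coefficient of a is 1 (from the two edges through F).
So 1·a + 620 = 2·316.5 = 633 ⇒ a = 13.

13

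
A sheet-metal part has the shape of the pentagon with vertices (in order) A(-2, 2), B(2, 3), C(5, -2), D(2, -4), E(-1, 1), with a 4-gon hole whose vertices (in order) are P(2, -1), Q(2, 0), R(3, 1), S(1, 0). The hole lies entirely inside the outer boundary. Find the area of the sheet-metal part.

22.5

Outer boundary:
Σ = (-10) + (-19) + (-16) + (-2) + (0) = -47
Area = |Σ|/2 = 23.5.
Hole:
P→Q: (2)(0) − (2)(-1) = 2
Q→R: (2)(1) − (3)(0) = 2
R→S: (3)(0) − (1)(1) = -1
S→P: (1)(-1) − (2)(0) = -1
Σ = 2
Area = |Σ|/2 = 1.
Net area = 23.5 − 1 = 22.5.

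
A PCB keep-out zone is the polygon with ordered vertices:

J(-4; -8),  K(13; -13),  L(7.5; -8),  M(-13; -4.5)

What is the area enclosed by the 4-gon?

Cross-terms: 156, -6.5, -137.75, 86  ⇒  Σ = 97.75
Area = |Σ|/2 = 48.875.

48.875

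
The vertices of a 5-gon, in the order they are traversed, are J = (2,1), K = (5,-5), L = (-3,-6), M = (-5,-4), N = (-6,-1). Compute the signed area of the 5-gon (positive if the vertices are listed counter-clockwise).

Σ = (-15) + (-45) + (-18) + (-19) + (-4) = -101
Signed area = Σ/2 = -50.5 (negative ⇒ clockwise traversal).

-50.5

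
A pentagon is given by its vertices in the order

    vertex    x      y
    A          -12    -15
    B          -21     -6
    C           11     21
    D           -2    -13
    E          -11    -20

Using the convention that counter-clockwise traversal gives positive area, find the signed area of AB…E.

-448.5

A→B: (-12)(-6) − (-21)(-15) = -243
B→C: (-21)(21) − (11)(-6) = -375
C→D: (11)(-13) − (-2)(21) = -101
D→E: (-2)(-20) − (-11)(-13) = -103
E→A: (-11)(-15) − (-12)(-20) = -75
Σ = -897
Signed area = Σ/2 = -448.5 (negative ⇒ clockwise traversal).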